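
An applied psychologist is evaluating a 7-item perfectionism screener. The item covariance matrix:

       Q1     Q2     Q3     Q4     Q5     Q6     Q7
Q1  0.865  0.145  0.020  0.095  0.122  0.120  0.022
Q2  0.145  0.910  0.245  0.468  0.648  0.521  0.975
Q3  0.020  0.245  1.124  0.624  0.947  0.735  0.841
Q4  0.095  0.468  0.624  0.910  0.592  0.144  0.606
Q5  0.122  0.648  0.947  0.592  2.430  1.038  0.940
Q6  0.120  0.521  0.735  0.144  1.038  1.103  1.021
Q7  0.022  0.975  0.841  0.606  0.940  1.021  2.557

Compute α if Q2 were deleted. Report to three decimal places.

α = 0.764

Remaining items: Q1, Q3, Q4, Q5, Q6, Q7 (k = 6).
ΣVar(i) = 0.865 + 1.124 + 0.910 + 2.430 + 1.103 + 2.557 = 8.989
total variance = 8.989 + 2 × 7.867 = 24.723
α (item deleted) = (6/5)·(1 − 8.989/24.723) = 0.764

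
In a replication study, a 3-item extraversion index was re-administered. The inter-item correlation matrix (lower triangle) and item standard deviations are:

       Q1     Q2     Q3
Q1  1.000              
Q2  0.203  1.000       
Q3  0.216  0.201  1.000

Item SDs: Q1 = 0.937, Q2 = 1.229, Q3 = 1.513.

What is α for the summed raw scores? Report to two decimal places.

α = 0.42

Σσ²ᵢ = 0.937² + 1.229² + 1.513² = 4.6776
Covariances σ_ij = r_ij · s_i · s_j:
  σ(Q1,Q2) = 0.203 × 0.937 × 1.229 = 0.2338
  σ(Q1,Q3) = 0.216 × 0.937 × 1.513 = 0.3062
  σ(Q2,Q3) = 0.201 × 1.229 × 1.513 = 0.3738
σ²_T = Σσ²ᵢ + 2·Σσ_ij = 4.6776 + 2 × 0.9138 = 6.5052
α = (3/2)·(1 − 4.6776/6.5052) = 0.42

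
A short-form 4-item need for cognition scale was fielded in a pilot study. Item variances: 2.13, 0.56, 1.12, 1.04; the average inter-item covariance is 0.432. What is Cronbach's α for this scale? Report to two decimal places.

α = 0.69

ΣVar(i) = 2.13 + 0.56 + 1.12 + 1.04 = 4.85
Sum of the 6 distinct covariances = 6 × 0.432 = 2.592
Var(T) = ΣVar(i) + 2·Σcov = 4.85 + 2 × 2.592 = 10.034
α = (4/3)·(1 − 4.85/10.034) = 0.69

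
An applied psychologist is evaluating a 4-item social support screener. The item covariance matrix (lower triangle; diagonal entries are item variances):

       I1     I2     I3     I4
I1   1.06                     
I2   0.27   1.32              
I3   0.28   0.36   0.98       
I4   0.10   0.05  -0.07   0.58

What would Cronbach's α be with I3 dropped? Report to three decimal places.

Remaining items: I1, I2, I4 (k = 3).
sum of item variances = 1.06 + 1.32 + 0.58 = 2.96
σ²_total = 2.96 + 2 × 0.42 = 3.80
α (item deleted) = (3/2)·(1 − 2.96/3.80) = 0.332

α = 0.332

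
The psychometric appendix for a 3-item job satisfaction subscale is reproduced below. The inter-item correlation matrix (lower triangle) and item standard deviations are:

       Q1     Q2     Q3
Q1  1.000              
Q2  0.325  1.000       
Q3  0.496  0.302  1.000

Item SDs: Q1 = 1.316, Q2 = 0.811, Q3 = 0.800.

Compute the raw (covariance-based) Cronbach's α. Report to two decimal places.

Σσ²ᵢ = 1.316² + 0.811² + 0.800² = 3.0296
Covariances σ_ij = r_ij · s_i · s_j:
  σ(Q1,Q2) = 0.325 × 1.316 × 0.811 = 0.3469
  σ(Q1,Q3) = 0.496 × 1.316 × 0.800 = 0.5222
  σ(Q2,Q3) = 0.302 × 0.811 × 0.800 = 0.1959
σ²_T = Σσ²ᵢ + 2·Σσ_ij = 3.0296 + 2 × 1.0650 = 5.1596
α = (3/2)·(1 − 3.0296/5.1596) = 0.62

α = 0.62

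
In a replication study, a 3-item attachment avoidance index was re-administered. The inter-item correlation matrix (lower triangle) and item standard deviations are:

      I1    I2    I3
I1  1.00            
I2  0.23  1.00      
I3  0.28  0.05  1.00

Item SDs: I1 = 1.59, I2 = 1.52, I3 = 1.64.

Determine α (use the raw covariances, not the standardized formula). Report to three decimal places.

Σσ²ᵢ = 1.59² + 1.52² + 1.64² = 7.5281
Covariances σ_ij = r_ij · s_i · s_j:
  σ(I1,I2) = 0.23 × 1.59 × 1.52 = 0.5559
  σ(I1,I3) = 0.28 × 1.59 × 1.64 = 0.7301
  σ(I2,I3) = 0.05 × 1.52 × 1.64 = 0.1246
σ²_T = Σσ²ᵢ + 2·Σσ_ij = 7.5281 + 2 × 1.4106 = 10.3493
α = (3/2)·(1 − 7.5281/10.3493) = 0.409

α = 0.409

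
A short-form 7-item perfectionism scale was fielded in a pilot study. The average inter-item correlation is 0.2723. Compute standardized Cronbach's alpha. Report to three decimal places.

Standardized α = k·r̄ / (1 + (k−1)·r̄) = 7 × 0.2723 / (1 + 6 × 0.2723)
  = 1.9061 / 2.6338 = 0.724

α = 0.724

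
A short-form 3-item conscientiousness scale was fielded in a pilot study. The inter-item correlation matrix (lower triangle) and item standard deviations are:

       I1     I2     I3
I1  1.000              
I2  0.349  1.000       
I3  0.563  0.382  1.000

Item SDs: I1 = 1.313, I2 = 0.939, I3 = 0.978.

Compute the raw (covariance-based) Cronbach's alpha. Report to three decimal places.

Σσ²ᵢ = 1.313² + 0.939² + 0.978² = 3.5622
Covariances σ_ij = r_ij · s_i · s_j:
  σ(I1,I2) = 0.349 × 1.313 × 0.939 = 0.4303
  σ(I1,I3) = 0.563 × 1.313 × 0.978 = 0.7230
  σ(I2,I3) = 0.382 × 0.939 × 0.978 = 0.3508
σ²_T = Σσ²ᵢ + 2·Σσ_ij = 3.5622 + 2 × 1.5041 = 6.5704
α = (3/2)·(1 − 3.5622/6.5704) = 0.687

Cronbach's alpha = 0.687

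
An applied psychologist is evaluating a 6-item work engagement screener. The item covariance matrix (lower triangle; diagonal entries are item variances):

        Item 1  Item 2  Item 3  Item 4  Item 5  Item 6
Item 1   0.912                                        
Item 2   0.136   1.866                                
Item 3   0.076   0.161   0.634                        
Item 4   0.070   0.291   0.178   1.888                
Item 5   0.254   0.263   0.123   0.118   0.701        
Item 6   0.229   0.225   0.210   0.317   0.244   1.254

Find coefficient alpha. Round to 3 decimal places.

ΣVar(i) = 0.912 + 1.866 + 0.634 + 1.888 + 0.701 + 1.254 = 7.255
Sum of off-diagonal covariances = 2.895
σ²_total = 7.255 + 2 × 2.895 = 13.045
α = (k/(k−1))·(1 − ΣVar(i)/σ²_total) = (6/5)·(1 − 7.255/13.045) = 0.533

α = 0.533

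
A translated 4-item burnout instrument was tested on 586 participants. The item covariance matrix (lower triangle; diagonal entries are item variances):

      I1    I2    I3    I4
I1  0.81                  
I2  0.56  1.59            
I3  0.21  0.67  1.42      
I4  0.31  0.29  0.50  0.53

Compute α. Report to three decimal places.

α = 0.718

ΣVar(i) = 0.81 + 1.59 + 1.42 + 0.53 = 4.35
Sum of off-diagonal covariances = 2.54
Var(T) = 4.35 + 2 × 2.54 = 9.43
α = (k/(k−1))·(1 − ΣVar(i)/Var(T)) = (4/3)·(1 − 4.35/9.43) = 0.718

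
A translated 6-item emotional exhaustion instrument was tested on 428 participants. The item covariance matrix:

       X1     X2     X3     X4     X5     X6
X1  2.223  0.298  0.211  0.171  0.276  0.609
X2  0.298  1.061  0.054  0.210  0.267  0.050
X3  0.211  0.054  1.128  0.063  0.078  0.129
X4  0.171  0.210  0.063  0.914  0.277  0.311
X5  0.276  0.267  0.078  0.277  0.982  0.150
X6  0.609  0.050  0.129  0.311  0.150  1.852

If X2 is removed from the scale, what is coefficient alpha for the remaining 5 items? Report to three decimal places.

Remaining items: X1, X3, X4, X5, X6 (k = 5).
Σσ²ᵢ = 2.223 + 1.128 + 0.914 + 0.982 + 1.852 = 7.099
σ²_T = 7.099 + 2 × 2.275 = 11.649
α (item deleted) = (5/4)·(1 − 7.099/11.649) = 0.488

α = 0.488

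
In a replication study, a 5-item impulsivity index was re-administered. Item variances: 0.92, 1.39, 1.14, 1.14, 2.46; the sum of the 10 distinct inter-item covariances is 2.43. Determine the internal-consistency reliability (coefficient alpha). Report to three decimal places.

ΣVar(i) = 0.92 + 1.39 + 1.14 + 1.14 + 2.46 = 7.05
Sum of distinct covariances = 2.43
σ²_T = ΣVar(i) + 2·Σcov = 7.05 + 2 × 2.43 = 11.91
α = (5/4)·(1 − 7.05/11.91) = 0.510

coefficient alpha = 0.510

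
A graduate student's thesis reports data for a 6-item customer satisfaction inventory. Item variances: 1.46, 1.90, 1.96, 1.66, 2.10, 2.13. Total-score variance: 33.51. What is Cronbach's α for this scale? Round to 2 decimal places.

Cronbach's α = 0.80

sum of item variances = 1.46 + 1.90 + 1.96 + 1.66 + 2.10 + 2.13 = 11.21
α = (k/(k−1))·(1 − sum of item variances/Var(T)) = (6/5)·(1 − 11.21/33.51) = 0.80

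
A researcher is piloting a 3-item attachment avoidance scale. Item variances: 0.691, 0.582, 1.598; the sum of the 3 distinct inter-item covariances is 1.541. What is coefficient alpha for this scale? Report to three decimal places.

Σσᵢ² = 0.691 + 0.582 + 1.598 = 2.871
Sum of distinct covariances = 1.541
Var(T) = Σσᵢ² + 2·Σcov = 2.871 + 2 × 1.541 = 5.953
α = (3/2)·(1 − 2.871/5.953) = 0.777

α = 0.777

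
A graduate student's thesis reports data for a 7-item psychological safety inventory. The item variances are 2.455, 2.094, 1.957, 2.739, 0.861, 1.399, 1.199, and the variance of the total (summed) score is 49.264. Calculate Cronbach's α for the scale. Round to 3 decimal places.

α = 0.866

Σσ²ᵢ = 2.455 + 2.094 + 1.957 + 2.739 + 0.861 + 1.399 + 1.199 = 12.704
α = (k/(k−1))·(1 − Σσ²ᵢ/total variance) = (7/6)·(1 − 12.704/49.264) = 0.866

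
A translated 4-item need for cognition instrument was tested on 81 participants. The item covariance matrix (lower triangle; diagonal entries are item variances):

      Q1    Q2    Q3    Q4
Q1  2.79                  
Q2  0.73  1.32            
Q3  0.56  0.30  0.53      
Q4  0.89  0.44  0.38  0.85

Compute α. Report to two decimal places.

Σσᵢ² = 2.79 + 1.32 + 0.53 + 0.85 = 5.49
Sum of the distinct covariances = 3.30
σ²_T = 5.49 + 2 × 3.30 = 12.09
α = (k/(k−1))·(1 − Σσᵢ²/σ²_T) = (4/3)·(1 − 5.49/12.09) = 0.73

α = 0.73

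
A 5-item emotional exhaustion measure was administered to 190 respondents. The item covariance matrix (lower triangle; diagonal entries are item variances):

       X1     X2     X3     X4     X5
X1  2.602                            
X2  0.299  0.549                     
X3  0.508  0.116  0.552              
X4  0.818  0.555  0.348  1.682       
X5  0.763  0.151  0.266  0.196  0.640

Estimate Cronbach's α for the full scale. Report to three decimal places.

Cronbach's α = 0.715

sum of item variances = 2.602 + 0.549 + 0.552 + 1.682 + 0.640 = 6.025
Sum of off-diagonal covariances = 4.020
σ²_T = 6.025 + 2 × 4.020 = 14.065
α = (k/(k−1))·(1 − sum of item variances/σ²_T) = (5/4)·(1 − 6.025/14.065) = 0.715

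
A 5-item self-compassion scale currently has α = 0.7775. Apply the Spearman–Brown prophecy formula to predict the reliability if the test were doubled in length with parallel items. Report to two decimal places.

Length factor m = 2
α' = m·α / (1 + (m−1)·α)
   = 2 × 0.7775 / (1 + (2 − 1) × 0.7775)
   = 1.5550 / 1.7775 = 0.87

predicted reliability = 0.87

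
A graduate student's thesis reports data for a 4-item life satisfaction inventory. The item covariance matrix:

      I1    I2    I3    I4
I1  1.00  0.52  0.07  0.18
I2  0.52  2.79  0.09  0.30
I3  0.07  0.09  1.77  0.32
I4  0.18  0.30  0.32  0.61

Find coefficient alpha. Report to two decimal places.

Σσ²ᵢ = 1.00 + 2.79 + 1.77 + 0.61 = 6.17
Sum of the distinct covariances = 1.48
total variance = 6.17 + 2 × 1.48 = 9.13
α = (k/(k−1))·(1 − Σσ²ᵢ/total variance) = (4/3)·(1 − 6.17/9.13) = 0.43

coefficient alpha = 0.43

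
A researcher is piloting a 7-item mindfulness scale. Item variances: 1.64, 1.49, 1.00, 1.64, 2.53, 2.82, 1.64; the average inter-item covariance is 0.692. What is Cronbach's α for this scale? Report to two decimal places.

Cronbach's α = 0.81

Σσ²ᵢ = 1.64 + 1.49 + 1.00 + 1.64 + 2.53 + 2.82 + 1.64 = 12.76
Sum of the 21 distinct covariances = 21 × 0.692 = 14.532
total variance = Σσ²ᵢ + 2·Σcov = 12.76 + 2 × 14.532 = 41.824
α = (7/6)·(1 − 12.76/41.824) = 0.81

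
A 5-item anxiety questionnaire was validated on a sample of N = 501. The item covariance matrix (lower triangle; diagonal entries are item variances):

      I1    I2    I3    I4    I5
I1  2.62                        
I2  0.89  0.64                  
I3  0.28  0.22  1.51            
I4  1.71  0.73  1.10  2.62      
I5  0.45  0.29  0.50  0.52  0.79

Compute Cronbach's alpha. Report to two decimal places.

ΣVar(i) = 2.62 + 0.64 + 1.51 + 2.62 + 0.79 = 8.18
Sum of off-diagonal covariances = 6.69
σ²_total = 8.18 + 2 × 6.69 = 21.56
α = (k/(k−1))·(1 − ΣVar(i)/σ²_total) = (5/4)·(1 − 8.18/21.56) = 0.78

Cronbach's alpha = 0.78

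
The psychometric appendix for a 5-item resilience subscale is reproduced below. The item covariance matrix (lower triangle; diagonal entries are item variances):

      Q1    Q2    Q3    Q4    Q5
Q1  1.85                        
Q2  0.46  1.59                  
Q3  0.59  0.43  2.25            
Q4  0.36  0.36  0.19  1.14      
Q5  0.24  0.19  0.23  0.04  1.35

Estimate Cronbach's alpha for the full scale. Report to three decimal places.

Cronbach's alpha = 0.538

sum of item variances = 1.85 + 1.59 + 2.25 + 1.14 + 1.35 = 8.18
Sum of off-diagonal covariances = 3.09
Var(T) = 8.18 + 2 × 3.09 = 14.36
α = (k/(k−1))·(1 − sum of item variances/Var(T)) = (5/4)·(1 − 8.18/14.36) = 0.538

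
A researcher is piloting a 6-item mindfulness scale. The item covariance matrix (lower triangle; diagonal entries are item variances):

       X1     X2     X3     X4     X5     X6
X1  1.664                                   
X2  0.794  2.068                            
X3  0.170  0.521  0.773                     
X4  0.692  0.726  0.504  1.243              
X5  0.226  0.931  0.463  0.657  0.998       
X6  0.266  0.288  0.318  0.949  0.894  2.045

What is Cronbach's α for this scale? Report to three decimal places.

α = 0.788

sum of item variances = 1.664 + 2.068 + 0.773 + 1.243 + 0.998 + 2.045 = 8.791
Σ_{i<j} σ_ij = 8.399
total variance = 8.791 + 2 × 8.399 = 25.589
α = (k/(k−1))·(1 − sum of item variances/total variance) = (6/5)·(1 − 8.791/25.589) = 0.788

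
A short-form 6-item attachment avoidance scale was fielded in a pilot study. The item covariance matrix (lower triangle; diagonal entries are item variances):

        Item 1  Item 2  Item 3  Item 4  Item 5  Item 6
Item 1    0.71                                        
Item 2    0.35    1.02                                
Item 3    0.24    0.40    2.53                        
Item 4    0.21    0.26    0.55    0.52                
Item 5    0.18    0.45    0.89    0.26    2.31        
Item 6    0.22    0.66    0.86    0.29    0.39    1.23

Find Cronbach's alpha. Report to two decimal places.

Σσ²ᵢ = 0.71 + 1.02 + 2.53 + 0.52 + 2.31 + 1.23 = 8.32
Sum of the distinct covariances = 6.21
Var(T) = 8.32 + 2 × 6.21 = 20.74
α = (k/(k−1))·(1 − Σσ²ᵢ/Var(T)) = (6/5)·(1 − 8.32/20.74) = 0.72

α = 0.72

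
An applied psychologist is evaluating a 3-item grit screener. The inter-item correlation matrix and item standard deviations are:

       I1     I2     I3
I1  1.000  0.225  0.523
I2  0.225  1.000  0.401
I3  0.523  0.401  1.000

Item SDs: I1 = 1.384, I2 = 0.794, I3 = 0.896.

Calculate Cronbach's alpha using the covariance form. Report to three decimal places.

Σσ²ᵢ = 1.384² + 0.794² + 0.896² = 3.3487
Covariances σ_ij = r_ij · s_i · s_j:
  σ(I1,I2) = 0.225 × 1.384 × 0.794 = 0.2473
  σ(I1,I3) = 0.523 × 1.384 × 0.896 = 0.6486
  σ(I2,I3) = 0.401 × 0.794 × 0.896 = 0.2853
σ²_T = Σσ²ᵢ + 2·Σσ_ij = 3.3487 + 2 × 1.1812 = 5.7111
α = (3/2)·(1 − 3.3487/5.7111) = 0.620

Cronbach's alpha = 0.620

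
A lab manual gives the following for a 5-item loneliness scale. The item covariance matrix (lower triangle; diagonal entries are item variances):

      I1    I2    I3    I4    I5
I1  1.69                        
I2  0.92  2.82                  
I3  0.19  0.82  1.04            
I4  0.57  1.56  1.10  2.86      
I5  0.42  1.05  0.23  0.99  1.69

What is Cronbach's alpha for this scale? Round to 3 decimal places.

α = 0.761

Σσ²ᵢ = 1.69 + 2.82 + 1.04 + 2.86 + 1.69 = 10.10
Sum of off-diagonal covariances = 7.85
total variance = 10.10 + 2 × 7.85 = 25.80
α = (k/(k−1))·(1 − Σσ²ᵢ/total variance) = (5/4)·(1 − 10.10/25.80) = 0.761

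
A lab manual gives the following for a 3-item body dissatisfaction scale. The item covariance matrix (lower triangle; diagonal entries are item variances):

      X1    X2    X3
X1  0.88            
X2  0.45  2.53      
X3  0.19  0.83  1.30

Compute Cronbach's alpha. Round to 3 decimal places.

Σσᵢ² = 0.88 + 2.53 + 1.30 = 4.71
Σ_{i<j} σ_ij = 1.47
σ²_total = 4.71 + 2 × 1.47 = 7.65
α = (k/(k−1))·(1 − Σσᵢ²/σ²_total) = (3/2)·(1 − 4.71/7.65) = 0.576

Cronbach's alpha = 0.576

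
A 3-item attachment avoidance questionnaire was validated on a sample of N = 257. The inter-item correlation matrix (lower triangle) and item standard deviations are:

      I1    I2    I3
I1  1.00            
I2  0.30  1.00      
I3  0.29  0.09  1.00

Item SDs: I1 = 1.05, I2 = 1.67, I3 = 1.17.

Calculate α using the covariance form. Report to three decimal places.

α = 0.430

Σσ²ᵢ = 1.05² + 1.67² + 1.17² = 5.2603
Covariances σ_ij = r_ij · s_i · s_j:
  σ(I1,I2) = 0.30 × 1.05 × 1.67 = 0.5261
  σ(I1,I3) = 0.29 × 1.05 × 1.17 = 0.3563
  σ(I2,I3) = 0.09 × 1.67 × 1.17 = 0.1759
σ²_T = Σσ²ᵢ + 2·Σσ_ij = 5.2603 + 2 × 1.0583 = 7.3769
α = (3/2)·(1 − 5.2603/7.3769) = 0.430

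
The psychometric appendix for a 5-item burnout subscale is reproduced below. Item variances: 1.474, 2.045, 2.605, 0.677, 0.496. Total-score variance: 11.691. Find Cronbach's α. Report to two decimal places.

Cronbach's α = 0.47

sum of item variances = 1.474 + 2.045 + 2.605 + 0.677 + 0.496 = 7.297
α = (k/(k−1))·(1 − sum of item variances/Var(T)) = (5/4)·(1 − 7.297/11.691) = 0.47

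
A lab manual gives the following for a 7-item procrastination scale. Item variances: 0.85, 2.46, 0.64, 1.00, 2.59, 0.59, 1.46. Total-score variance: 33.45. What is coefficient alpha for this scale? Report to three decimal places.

coefficient alpha = 0.832

Σσᵢ² = 0.85 + 2.46 + 0.64 + 1.00 + 2.59 + 0.59 + 1.46 = 9.59
α = (k/(k−1))·(1 − Σσᵢ²/σ²_total) = (7/6)·(1 − 9.59/33.45) = 0.832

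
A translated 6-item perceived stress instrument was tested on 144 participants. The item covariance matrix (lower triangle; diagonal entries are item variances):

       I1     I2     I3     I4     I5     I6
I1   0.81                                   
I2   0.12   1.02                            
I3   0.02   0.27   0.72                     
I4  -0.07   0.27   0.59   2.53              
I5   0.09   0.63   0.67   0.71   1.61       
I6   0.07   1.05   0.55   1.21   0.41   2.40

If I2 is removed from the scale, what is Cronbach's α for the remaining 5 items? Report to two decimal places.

Cronbach's α = 0.64

Remaining items: I1, I3, I4, I5, I6 (k = 5).
ΣVar(i) = 0.81 + 0.72 + 2.53 + 1.61 + 2.40 = 8.07
σ²_T = 8.07 + 2 × 4.25 = 16.57
α (item deleted) = (5/4)·(1 − 8.07/16.57) = 0.64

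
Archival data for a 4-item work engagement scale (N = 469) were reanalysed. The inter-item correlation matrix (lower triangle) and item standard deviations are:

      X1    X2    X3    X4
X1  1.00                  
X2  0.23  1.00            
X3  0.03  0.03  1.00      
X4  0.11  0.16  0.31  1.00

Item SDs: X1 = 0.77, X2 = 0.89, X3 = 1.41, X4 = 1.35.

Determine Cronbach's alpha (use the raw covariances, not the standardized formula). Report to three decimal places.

Σσ²ᵢ = 0.77² + 0.89² + 1.41² + 1.35² = 5.1956
Covariances σ_ij = r_ij · s_i · s_j:
  σ(X1,X2) = 0.23 × 0.77 × 0.89 = 0.1576
  σ(X1,X3) = 0.03 × 0.77 × 1.41 = 0.0326
  σ(X1,X4) = 0.11 × 0.77 × 1.35 = 0.1143
  σ(X2,X3) = 0.03 × 0.89 × 1.41 = 0.0376
  σ(X2,X4) = 0.16 × 0.89 × 1.35 = 0.1922
  σ(X3,X4) = 0.31 × 1.41 × 1.35 = 0.5901
σ²_T = Σσ²ᵢ + 2·Σσ_ij = 5.1956 + 2 × 1.1244 = 7.4444
α = (4/3)·(1 − 5.1956/7.4444) = 0.403

Cronbach's alpha = 0.403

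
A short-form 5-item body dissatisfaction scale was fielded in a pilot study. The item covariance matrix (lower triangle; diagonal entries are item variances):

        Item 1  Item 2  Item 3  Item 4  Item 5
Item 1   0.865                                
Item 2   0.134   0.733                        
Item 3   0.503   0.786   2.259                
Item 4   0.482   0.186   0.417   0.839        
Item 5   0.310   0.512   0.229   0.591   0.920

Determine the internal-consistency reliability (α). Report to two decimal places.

sum of item variances = 0.865 + 0.733 + 2.259 + 0.839 + 0.920 = 5.616
Sum of the distinct covariances = 4.150
total variance = 5.616 + 2 × 4.150 = 13.916
α = (k/(k−1))·(1 − sum of item variances/total variance) = (5/4)·(1 − 5.616/13.916) = 0.75

α = 0.75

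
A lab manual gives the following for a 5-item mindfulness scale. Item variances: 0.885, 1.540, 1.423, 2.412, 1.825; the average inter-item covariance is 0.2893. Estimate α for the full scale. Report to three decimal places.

α = 0.521

ΣVar(i) = 0.885 + 1.540 + 1.423 + 2.412 + 1.825 = 8.085
Sum of the 10 distinct covariances = 10 × 0.2893 = 2.8930
Var(T) = ΣVar(i) + 2·Σcov = 8.085 + 2 × 2.8930 = 13.8710
α = (5/4)·(1 − 8.085/13.8710) = 0.521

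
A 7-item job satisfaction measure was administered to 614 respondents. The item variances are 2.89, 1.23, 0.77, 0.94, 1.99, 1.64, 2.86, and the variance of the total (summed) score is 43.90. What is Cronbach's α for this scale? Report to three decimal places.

Cronbach's α = 0.839

Σσᵢ² = 2.89 + 1.23 + 0.77 + 0.94 + 1.99 + 1.64 + 2.86 = 12.32
α = (k/(k−1))·(1 − Σσᵢ²/Var(T)) = (7/6)·(1 − 12.32/43.90) = 0.839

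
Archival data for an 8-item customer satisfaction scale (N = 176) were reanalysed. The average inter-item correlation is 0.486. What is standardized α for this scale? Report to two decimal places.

Standardized α = k·r̄ / (1 + (k−1)·r̄) = 8 × 0.486 / (1 + 7 × 0.486)
  = 3.8880 / 4.4020 = 0.88

α = 0.88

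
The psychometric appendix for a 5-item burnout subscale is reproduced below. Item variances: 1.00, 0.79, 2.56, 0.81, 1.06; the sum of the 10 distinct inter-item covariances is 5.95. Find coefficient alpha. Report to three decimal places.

Σσ²ᵢ = 1.00 + 0.79 + 2.56 + 0.81 + 1.06 = 6.22
Sum of distinct covariances = 5.95
σ²_T = Σσ²ᵢ + 2·Σcov = 6.22 + 2 × 5.95 = 18.12
α = (5/4)·(1 − 6.22/18.12) = 0.821

α = 0.821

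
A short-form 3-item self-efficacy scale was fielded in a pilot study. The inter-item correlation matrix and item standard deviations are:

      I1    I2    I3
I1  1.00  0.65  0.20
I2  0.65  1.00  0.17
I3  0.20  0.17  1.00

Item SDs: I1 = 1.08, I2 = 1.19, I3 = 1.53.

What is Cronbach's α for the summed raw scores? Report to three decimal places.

Cronbach's α = 0.562

Σσ²ᵢ = 1.08² + 1.19² + 1.53² = 4.9234
Covariances σ_ij = r_ij · s_i · s_j:
  σ(I1,I2) = 0.65 × 1.08 × 1.19 = 0.8354
  σ(I1,I3) = 0.20 × 1.08 × 1.53 = 0.3305
  σ(I2,I3) = 0.17 × 1.19 × 1.53 = 0.3095
σ²_T = Σσ²ᵢ + 2·Σσ_ij = 4.9234 + 2 × 1.4754 = 7.8742
α = (3/2)·(1 − 4.9234/7.8742) = 0.562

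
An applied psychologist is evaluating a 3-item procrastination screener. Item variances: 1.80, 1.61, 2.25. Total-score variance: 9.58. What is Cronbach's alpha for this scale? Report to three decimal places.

α = 0.614

ΣVar(i) = 1.80 + 1.61 + 2.25 = 5.66
α = (k/(k−1))·(1 − ΣVar(i)/Var(T)) = (3/2)·(1 − 5.66/9.58) = 0.614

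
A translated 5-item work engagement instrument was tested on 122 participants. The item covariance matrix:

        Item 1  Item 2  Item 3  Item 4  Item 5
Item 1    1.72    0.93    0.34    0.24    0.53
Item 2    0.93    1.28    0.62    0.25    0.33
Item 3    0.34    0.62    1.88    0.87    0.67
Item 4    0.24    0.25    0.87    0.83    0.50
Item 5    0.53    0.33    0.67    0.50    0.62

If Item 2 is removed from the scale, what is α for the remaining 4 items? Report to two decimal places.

α = 0.74

Remaining items: Item 1, Item 3, Item 4, Item 5 (k = 4).
Σσᵢ² = 1.72 + 1.88 + 0.83 + 0.62 = 5.05
σ²_total = 5.05 + 2 × 3.15 = 11.35
α (item deleted) = (4/3)·(1 − 5.05/11.35) = 0.74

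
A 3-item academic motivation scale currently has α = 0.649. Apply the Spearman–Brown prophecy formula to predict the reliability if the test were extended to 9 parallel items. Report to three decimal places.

predicted reliability = 0.847

Length factor m = 9/3 = 3.0000
α' = m·α / (1 + (m−1)·α)
   = 9/3 × 0.649 / (1 + (9/3 − 1) × 0.649)
   = 1.9470 / 2.2980 = 0.847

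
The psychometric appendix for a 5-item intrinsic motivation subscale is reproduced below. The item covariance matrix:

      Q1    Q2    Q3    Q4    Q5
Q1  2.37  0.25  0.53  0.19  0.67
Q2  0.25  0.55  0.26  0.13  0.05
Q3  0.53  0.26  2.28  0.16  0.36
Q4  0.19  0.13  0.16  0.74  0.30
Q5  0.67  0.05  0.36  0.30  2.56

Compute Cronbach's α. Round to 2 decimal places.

α = 0.51

Σσ²ᵢ = 2.37 + 0.55 + 2.28 + 0.74 + 2.56 = 8.50
Σ_{i<j} σ_ij = 2.90
σ²_T = 8.50 + 2 × 2.90 = 14.30
α = (k/(k−1))·(1 − Σσ²ᵢ/σ²_T) = (5/4)·(1 − 8.50/14.30) = 0.51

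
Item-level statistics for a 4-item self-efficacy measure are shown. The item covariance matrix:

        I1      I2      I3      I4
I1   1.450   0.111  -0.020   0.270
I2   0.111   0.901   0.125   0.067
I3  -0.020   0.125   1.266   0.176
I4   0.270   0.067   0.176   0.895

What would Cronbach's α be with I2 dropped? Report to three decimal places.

Remaining items: I1, I3, I4 (k = 3).
Σσᵢ² = 1.450 + 1.266 + 0.895 = 3.611
total variance = 3.611 + 2 × 0.426 = 4.463
α (item deleted) = (3/2)·(1 − 3.611/4.463) = 0.286

α = 0.286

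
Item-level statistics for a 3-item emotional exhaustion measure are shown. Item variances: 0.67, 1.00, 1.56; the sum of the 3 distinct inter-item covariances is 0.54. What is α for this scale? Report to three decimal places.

ΣVar(i) = 0.67 + 1.00 + 1.56 = 3.23
Sum of distinct covariances = 0.54
total variance = ΣVar(i) + 2·Σcov = 3.23 + 2 × 0.54 = 4.31
α = (3/2)·(1 − 3.23/4.31) = 0.376

α = 0.376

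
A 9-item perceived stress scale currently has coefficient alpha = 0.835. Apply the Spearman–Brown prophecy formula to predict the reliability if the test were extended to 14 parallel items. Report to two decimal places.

predicted reliability = 0.89

Length factor m = 14/9 = 1.5556
α' = m·α / (1 + (m−1)·α)
   = 14/9 × 0.835 / (1 + (14/9 − 1) × 0.835)
   = 1.2989 / 1.4639 = 0.89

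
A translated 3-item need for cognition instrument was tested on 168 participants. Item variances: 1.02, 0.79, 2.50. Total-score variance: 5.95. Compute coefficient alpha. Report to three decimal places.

sum of item variances = 1.02 + 0.79 + 2.50 = 4.31
α = (k/(k−1))·(1 − sum of item variances/σ²_T) = (3/2)·(1 − 4.31/5.95) = 0.413

α = 0.413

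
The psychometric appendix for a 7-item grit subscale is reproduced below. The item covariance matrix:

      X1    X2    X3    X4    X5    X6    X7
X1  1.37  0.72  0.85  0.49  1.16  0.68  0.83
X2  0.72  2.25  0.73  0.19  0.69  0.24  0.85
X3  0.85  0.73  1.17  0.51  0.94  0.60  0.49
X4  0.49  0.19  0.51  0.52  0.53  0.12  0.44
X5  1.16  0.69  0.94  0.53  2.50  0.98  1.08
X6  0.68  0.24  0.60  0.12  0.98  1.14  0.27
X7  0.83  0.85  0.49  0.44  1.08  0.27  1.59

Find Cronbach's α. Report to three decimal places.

Cronbach's α = 0.837

Σσᵢ² = 1.37 + 2.25 + 1.17 + 0.52 + 2.50 + 1.14 + 1.59 = 10.54
Sum of the distinct covariances = 13.39
σ²_T = 10.54 + 2 × 13.39 = 37.32
α = (k/(k−1))·(1 − Σσᵢ²/σ²_T) = (7/6)·(1 − 10.54/37.32) = 0.837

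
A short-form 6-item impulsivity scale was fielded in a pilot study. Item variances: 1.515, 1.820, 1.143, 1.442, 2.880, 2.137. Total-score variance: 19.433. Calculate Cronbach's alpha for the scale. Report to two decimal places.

Cronbach's alpha = 0.52

Σσ²ᵢ = 1.515 + 1.820 + 1.143 + 1.442 + 2.880 + 2.137 = 10.937
α = (k/(k−1))·(1 − Σσ²ᵢ/total variance) = (6/5)·(1 − 10.937/19.433) = 0.52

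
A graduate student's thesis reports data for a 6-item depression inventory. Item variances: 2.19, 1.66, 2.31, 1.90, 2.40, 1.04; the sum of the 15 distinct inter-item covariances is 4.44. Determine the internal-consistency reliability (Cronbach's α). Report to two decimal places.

ΣVar(i) = 2.19 + 1.66 + 2.31 + 1.90 + 2.40 + 1.04 = 11.50
Sum of distinct covariances = 4.44
σ²_T = ΣVar(i) + 2·Σcov = 11.50 + 2 × 4.44 = 20.38
α = (6/5)·(1 − 11.50/20.38) = 0.52

α = 0.52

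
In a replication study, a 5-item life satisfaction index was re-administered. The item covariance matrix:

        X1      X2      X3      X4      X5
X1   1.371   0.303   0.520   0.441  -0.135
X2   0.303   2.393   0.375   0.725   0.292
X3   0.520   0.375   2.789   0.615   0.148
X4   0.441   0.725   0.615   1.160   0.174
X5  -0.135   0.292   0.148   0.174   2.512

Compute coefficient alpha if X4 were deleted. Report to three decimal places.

Remaining items: X1, X2, X3, X5 (k = 4).
ΣVar(i) = 1.371 + 2.393 + 2.789 + 2.512 = 9.065
σ²_T = 9.065 + 2 × 1.503 = 12.071
α (item deleted) = (4/3)·(1 − 9.065/12.071) = 0.332

coefficient alpha = 0.332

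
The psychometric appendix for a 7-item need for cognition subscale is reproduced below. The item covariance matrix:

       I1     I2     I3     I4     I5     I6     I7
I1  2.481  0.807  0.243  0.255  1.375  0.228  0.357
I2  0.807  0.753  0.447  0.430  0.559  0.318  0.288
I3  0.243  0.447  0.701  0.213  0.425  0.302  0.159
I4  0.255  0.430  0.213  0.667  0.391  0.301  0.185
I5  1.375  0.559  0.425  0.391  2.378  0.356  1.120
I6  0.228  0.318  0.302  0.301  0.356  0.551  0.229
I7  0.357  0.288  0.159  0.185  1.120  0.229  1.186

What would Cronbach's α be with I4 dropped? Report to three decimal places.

Remaining items: I1, I2, I3, I5, I6, I7 (k = 6).
ΣVar(i) = 2.481 + 0.753 + 0.701 + 2.378 + 0.551 + 1.186 = 8.050
σ²_total = 8.050 + 2 × 7.213 = 22.476
α (item deleted) = (6/5)·(1 − 8.050/22.476) = 0.770

α = 0.770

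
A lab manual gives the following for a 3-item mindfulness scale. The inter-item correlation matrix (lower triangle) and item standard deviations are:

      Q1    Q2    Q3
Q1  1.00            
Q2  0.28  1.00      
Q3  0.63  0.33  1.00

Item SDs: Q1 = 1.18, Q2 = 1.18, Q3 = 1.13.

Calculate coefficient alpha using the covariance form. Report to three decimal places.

Σσ²ᵢ = 1.18² + 1.18² + 1.13² = 4.0617
Covariances σ_ij = r_ij · s_i · s_j:
  σ(Q1,Q2) = 0.28 × 1.18 × 1.18 = 0.3899
  σ(Q1,Q3) = 0.63 × 1.18 × 1.13 = 0.8400
  σ(Q2,Q3) = 0.33 × 1.18 × 1.13 = 0.4400
σ²_T = Σσ²ᵢ + 2·Σσ_ij = 4.0617 + 2 × 1.6699 = 7.4015
α = (3/2)·(1 − 4.0617/7.4015) = 0.677

coefficient alpha = 0.677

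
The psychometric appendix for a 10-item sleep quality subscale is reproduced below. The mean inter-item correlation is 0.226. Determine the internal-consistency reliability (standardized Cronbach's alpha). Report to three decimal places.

standardized Cronbach's alpha = 0.745

Standardized α = k·r̄ / (1 + (k−1)·r̄) = 10 × 0.226 / (1 + 9 × 0.226)
  = 2.2600 / 3.0340 = 0.745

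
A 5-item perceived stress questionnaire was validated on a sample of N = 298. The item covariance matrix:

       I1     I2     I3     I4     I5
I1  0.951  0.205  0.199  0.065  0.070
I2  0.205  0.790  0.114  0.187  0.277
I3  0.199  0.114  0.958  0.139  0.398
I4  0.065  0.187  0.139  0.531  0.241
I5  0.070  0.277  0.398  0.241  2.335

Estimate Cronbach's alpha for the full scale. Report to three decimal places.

Cronbach's alpha = 0.506

Σσ²ᵢ = 0.951 + 0.790 + 0.958 + 0.531 + 2.335 = 5.565
Sum of off-diagonal covariances = 1.895
Var(T) = 5.565 + 2 × 1.895 = 9.355
α = (k/(k−1))·(1 − Σσ²ᵢ/Var(T)) = (5/4)·(1 − 5.565/9.355) = 0.506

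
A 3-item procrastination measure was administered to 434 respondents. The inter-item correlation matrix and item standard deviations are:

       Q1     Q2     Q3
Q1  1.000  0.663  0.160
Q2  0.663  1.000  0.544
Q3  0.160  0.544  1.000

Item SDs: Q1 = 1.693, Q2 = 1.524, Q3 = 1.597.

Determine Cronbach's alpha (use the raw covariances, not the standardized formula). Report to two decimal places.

Σσ²ᵢ = 1.693² + 1.524² + 1.597² = 7.7392
Covariances σ_ij = r_ij · s_i · s_j:
  σ(Q1,Q2) = 0.663 × 1.693 × 1.524 = 1.7106
  σ(Q1,Q3) = 0.160 × 1.693 × 1.597 = 0.4326
  σ(Q2,Q3) = 0.544 × 1.524 × 1.597 = 1.3240
σ²_T = Σσ²ᵢ + 2·Σσ_ij = 7.7392 + 2 × 3.4672 = 14.6736
α = (3/2)·(1 − 7.7392/14.6736) = 0.71

Cronbach's alpha = 0.71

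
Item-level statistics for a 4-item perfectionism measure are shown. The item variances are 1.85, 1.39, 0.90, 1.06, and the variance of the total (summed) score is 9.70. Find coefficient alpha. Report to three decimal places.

coefficient alpha = 0.619

Σσᵢ² = 1.85 + 1.39 + 0.90 + 1.06 = 5.20
α = (k/(k−1))·(1 − Σσᵢ²/σ²_T) = (4/3)·(1 − 5.20/9.70) = 0.619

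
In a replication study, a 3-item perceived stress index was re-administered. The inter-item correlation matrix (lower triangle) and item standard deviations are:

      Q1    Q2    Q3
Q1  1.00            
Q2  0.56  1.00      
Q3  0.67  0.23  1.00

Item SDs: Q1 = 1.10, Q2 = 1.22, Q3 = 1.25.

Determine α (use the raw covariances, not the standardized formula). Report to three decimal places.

α = 0.731

Σσ²ᵢ = 1.10² + 1.22² + 1.25² = 4.2609
Covariances σ_ij = r_ij · s_i · s_j:
  σ(Q1,Q2) = 0.56 × 1.10 × 1.22 = 0.7515
  σ(Q1,Q3) = 0.67 × 1.10 × 1.25 = 0.9213
  σ(Q2,Q3) = 0.23 × 1.22 × 1.25 = 0.3508
σ²_T = Σσ²ᵢ + 2·Σσ_ij = 4.2609 + 2 × 2.0236 = 8.3081
α = (3/2)·(1 − 4.2609/8.3081) = 0.731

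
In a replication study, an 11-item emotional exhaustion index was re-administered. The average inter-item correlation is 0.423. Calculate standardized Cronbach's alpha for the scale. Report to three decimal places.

Standardized α = k·r̄ / (1 + (k−1)·r̄) = 11 × 0.423 / (1 + 10 × 0.423)
  = 4.6530 / 5.2300 = 0.890

α = 0.890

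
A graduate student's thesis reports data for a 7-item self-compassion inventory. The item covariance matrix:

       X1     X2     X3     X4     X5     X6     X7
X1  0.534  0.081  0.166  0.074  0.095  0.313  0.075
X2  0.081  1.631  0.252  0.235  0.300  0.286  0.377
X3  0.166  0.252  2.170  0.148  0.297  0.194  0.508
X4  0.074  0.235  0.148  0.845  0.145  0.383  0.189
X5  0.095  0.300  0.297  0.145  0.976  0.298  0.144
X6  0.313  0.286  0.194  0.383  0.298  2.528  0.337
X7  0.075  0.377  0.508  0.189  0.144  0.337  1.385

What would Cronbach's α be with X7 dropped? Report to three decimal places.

Cronbach's α = 0.515

Remaining items: X1, X2, X3, X4, X5, X6 (k = 6).
sum of item variances = 0.534 + 1.631 + 2.170 + 0.845 + 0.976 + 2.528 = 8.684
σ²_total = 8.684 + 2 × 3.267 = 15.218
α (item deleted) = (6/5)·(1 − 8.684/15.218) = 0.515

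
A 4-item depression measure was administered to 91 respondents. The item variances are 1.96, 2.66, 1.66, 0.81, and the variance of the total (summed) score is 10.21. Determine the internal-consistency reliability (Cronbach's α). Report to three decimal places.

Σσ²ᵢ = 1.96 + 2.66 + 1.66 + 0.81 = 7.09
α = (k/(k−1))·(1 − Σσ²ᵢ/σ²_T) = (4/3)·(1 − 7.09/10.21) = 0.407

α = 0.407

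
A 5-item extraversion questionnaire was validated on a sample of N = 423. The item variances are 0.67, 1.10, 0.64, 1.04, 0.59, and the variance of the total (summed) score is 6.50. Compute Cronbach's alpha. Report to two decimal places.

Cronbach's alpha = 0.47

ΣVar(i) = 0.67 + 1.10 + 0.64 + 1.04 + 0.59 = 4.04
α = (k/(k−1))·(1 − ΣVar(i)/σ²_T) = (5/4)·(1 − 4.04/6.50) = 0.47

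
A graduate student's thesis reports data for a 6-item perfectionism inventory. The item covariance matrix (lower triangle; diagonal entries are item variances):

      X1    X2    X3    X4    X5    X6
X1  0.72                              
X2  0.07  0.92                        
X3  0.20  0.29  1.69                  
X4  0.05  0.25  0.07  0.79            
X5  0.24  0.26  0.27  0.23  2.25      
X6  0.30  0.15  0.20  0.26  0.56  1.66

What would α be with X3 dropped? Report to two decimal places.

α = 0.53

Remaining items: X1, X2, X4, X5, X6 (k = 5).
Σσᵢ² = 0.72 + 0.92 + 0.79 + 2.25 + 1.66 = 6.34
σ²_T = 6.34 + 2 × 2.37 = 11.08
α (item deleted) = (5/4)·(1 − 6.34/11.08) = 0.53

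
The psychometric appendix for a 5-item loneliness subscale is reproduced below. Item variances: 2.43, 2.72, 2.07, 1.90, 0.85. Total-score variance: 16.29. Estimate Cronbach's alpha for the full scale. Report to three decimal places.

Cronbach's alpha = 0.485

Σσᵢ² = 2.43 + 2.72 + 2.07 + 1.90 + 0.85 = 9.97
α = (k/(k−1))·(1 − Σσᵢ²/Var(T)) = (5/4)·(1 − 9.97/16.29) = 0.485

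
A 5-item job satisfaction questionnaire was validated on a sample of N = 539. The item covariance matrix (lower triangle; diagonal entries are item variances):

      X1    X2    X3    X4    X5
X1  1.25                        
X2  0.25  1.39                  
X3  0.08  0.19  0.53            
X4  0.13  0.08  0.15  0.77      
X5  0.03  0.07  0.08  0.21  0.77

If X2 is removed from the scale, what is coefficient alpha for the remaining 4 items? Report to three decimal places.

α = 0.387

Remaining items: X1, X3, X4, X5 (k = 4).
ΣVar(i) = 1.25 + 0.53 + 0.77 + 0.77 = 3.32
σ²_T = 3.32 + 2 × 0.68 = 4.68
α (item deleted) = (4/3)·(1 − 3.32/4.68) = 0.387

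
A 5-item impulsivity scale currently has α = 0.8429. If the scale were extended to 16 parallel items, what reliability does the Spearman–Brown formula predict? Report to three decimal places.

Length factor m = 16/5 = 3.2000
α' = m·α / (1 + (m−1)·α)
   = 16/5 × 0.8429 / (1 + (16/5 − 1) × 0.8429)
   = 2.6973 / 2.8544 = 0.945

predicted reliability = 0.945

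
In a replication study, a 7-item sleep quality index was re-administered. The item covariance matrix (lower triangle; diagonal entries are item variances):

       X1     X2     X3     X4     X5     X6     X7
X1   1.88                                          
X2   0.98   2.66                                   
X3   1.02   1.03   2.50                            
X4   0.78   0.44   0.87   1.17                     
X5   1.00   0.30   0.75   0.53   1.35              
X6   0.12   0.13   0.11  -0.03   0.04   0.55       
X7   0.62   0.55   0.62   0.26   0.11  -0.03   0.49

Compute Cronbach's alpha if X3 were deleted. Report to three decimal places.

Cronbach's alpha = 0.707

Remaining items: X1, X2, X4, X5, X6, X7 (k = 6).
Σσ²ᵢ = 1.88 + 2.66 + 1.17 + 1.35 + 0.55 + 0.49 = 8.10
Var(T) = 8.10 + 2 × 5.80 = 19.70
α (item deleted) = (6/5)·(1 − 8.10/19.70) = 0.707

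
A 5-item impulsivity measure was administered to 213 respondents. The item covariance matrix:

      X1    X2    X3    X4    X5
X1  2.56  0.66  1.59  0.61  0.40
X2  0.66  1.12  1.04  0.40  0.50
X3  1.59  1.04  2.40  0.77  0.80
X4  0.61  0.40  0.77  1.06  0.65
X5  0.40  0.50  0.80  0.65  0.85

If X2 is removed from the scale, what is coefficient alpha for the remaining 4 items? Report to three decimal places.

Remaining items: X1, X3, X4, X5 (k = 4).
ΣVar(i) = 2.56 + 2.40 + 1.06 + 0.85 = 6.87
σ²_total = 6.87 + 2 × 4.82 = 16.51
α (item deleted) = (4/3)·(1 − 6.87/16.51) = 0.779

α = 0.779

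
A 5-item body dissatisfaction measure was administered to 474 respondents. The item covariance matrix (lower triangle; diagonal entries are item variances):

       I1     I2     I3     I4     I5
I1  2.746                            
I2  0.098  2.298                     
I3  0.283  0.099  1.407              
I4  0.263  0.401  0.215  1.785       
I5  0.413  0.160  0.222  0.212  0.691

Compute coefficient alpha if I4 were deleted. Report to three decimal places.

Remaining items: I1, I2, I3, I5 (k = 4).
sum of item variances = 2.746 + 2.298 + 1.407 + 0.691 = 7.142
total variance = 7.142 + 2 × 1.275 = 9.692
α (item deleted) = (4/3)·(1 − 7.142/9.692) = 0.351

coefficient alpha = 0.351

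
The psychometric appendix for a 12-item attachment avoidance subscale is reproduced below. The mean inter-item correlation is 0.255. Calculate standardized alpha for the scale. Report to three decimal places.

Standardized α = k·r̄ / (1 + (k−1)·r̄) = 12 × 0.255 / (1 + 11 × 0.255)
  = 3.0600 / 3.8050 = 0.804

standardized alpha = 0.804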